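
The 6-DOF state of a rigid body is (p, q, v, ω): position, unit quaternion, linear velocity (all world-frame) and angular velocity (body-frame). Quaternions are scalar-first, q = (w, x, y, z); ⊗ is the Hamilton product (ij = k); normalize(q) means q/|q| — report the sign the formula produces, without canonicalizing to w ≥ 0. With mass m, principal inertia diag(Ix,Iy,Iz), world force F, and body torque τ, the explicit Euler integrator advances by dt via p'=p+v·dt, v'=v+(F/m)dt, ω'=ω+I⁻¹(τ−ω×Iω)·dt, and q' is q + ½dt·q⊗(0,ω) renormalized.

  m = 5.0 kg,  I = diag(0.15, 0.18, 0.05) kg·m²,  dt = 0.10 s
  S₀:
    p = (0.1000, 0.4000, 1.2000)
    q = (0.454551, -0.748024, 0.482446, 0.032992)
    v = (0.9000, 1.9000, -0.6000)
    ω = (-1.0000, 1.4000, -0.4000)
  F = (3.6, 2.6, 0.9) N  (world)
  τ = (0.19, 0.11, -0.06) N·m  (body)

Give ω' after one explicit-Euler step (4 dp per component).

ω' = (-0.9219, 1.4389, -0.4360)

gyro term ω×Iω = (0.0728, 0.0400, -0.0420)
(τ − ω×Iω)/I = (0.7813, 0.3889, -0.3600)
ω' = ω + α·dt = (-0.9219, 1.4389, -0.4360)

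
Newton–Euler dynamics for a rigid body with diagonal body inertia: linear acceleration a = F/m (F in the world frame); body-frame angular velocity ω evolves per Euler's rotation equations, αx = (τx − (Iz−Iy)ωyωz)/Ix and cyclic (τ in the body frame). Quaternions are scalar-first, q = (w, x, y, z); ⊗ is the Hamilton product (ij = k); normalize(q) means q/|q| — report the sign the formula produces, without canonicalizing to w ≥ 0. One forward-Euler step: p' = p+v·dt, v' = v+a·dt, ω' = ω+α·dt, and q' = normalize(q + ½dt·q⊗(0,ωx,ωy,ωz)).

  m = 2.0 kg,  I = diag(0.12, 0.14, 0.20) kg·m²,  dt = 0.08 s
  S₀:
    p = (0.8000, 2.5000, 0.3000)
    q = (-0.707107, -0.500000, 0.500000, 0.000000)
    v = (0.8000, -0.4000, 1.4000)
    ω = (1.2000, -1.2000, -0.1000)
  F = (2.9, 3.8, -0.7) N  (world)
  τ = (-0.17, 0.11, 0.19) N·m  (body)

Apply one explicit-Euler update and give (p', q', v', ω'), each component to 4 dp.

p + v·dt = (0.8640, 2.4680, 0.4120)
new velocity v' = (0.9160, -0.2480, 1.3720)
α = I⁻¹(τ − ω×Iω) = (-1.4767, 0.7171, 1.0940)
new body rate ω' = (1.0819, -1.1426, -0.0125)
2q̇ = q⊗(0,ω) = (1.2000000, -0.8985284, 0.7985284, 0.0707107)
q' = normalize(q + ½dt·q⊗(0,ω)) = (-0.6576, -0.5347, 0.5307, 0.0028)

p' = (0.8640, 2.4680, 0.4120)
q' = (-0.6576, -0.5347, 0.5307, 0.0028)
v' = (0.9160, -0.2480, 1.3720)
ω' = (1.0819, -1.1426, -0.0125)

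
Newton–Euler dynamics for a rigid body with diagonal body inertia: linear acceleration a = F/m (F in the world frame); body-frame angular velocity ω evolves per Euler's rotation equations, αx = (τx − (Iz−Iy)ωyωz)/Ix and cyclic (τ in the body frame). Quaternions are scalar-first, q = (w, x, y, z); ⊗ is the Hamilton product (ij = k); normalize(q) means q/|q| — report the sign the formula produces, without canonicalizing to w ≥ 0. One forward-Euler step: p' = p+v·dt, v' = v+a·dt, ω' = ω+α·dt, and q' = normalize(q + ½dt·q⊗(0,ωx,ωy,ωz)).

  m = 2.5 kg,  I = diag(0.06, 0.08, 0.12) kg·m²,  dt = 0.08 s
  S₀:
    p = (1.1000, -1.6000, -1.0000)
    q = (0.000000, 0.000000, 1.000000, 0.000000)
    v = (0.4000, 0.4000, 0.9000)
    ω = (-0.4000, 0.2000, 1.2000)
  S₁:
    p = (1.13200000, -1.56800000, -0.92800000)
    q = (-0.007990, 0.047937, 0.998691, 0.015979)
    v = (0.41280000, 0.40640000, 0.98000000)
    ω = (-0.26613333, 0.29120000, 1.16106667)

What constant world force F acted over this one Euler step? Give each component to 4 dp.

F = (0.4000, 0.2000, 2.5000)

Δv = v₁−v₀ = (0.01280000, 0.00640000, 0.08000000)
F = m·Δv/dt = (0.4000, 0.2000, 2.5000)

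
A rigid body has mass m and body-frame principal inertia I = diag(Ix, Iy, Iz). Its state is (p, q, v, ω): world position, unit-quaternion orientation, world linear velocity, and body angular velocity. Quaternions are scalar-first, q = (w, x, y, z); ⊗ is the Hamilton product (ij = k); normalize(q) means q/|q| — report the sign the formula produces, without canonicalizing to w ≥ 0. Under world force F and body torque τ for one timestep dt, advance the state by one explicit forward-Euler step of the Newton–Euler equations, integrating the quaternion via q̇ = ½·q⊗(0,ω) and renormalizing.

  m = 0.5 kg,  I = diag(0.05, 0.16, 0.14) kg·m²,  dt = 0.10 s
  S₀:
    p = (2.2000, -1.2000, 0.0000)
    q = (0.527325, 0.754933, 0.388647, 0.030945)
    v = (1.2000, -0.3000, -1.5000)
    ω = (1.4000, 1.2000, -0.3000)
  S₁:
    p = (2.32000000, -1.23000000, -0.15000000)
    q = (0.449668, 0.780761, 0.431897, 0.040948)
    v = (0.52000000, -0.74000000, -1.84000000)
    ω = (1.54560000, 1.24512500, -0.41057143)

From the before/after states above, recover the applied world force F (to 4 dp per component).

Δv = v₁−v₀ = (-0.68000000, -0.44000000, -0.34000000)
m·(v₁−v₀)/dt = (-3.4000, -2.2000, -1.7000)

F = (-3.4000, -2.2000, -1.7000)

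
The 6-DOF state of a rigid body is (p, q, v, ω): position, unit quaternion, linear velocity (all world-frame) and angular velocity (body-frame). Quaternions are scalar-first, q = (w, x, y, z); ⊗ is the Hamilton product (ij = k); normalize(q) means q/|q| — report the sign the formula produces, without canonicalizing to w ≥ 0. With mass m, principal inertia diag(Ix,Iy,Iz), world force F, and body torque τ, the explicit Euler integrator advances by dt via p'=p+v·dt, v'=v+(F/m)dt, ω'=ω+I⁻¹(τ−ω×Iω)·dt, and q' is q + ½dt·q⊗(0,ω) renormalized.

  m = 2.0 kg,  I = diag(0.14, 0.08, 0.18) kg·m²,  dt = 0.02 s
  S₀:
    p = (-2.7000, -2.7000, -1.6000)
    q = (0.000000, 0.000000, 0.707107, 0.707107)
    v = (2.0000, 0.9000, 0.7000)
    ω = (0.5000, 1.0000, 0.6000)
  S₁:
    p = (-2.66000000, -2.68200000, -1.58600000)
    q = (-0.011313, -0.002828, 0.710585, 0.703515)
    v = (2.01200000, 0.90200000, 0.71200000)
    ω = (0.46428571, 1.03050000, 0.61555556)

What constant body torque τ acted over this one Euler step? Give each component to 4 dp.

rate change Δω = (-0.03571429, 0.03050000, 0.01555556)
τ = I·(Δω/dt) + ω₀×(Iω₀) = (-0.1900, 0.1100, 0.1100)

τ = (-0.1900, 0.1100, 0.1100)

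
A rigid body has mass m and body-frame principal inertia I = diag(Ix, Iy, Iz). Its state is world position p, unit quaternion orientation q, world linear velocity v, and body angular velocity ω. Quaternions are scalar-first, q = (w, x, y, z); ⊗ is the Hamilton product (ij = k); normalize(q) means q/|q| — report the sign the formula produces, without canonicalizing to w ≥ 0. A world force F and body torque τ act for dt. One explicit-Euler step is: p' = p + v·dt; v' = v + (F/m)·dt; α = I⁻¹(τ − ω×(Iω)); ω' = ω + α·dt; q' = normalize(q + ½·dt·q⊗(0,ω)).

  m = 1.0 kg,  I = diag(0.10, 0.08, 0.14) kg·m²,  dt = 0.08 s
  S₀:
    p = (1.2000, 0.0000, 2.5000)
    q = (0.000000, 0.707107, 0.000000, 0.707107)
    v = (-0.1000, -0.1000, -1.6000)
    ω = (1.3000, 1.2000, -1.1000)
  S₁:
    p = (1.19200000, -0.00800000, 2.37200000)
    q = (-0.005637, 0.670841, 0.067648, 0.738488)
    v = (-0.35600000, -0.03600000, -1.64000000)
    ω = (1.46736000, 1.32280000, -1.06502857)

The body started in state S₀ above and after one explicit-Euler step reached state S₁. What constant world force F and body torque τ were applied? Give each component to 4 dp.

F = (-3.2000, 0.8000, -0.5000)
τ = (0.1300, 0.1800, 0.0300)

Δv = v₁−v₀ = (-0.25600000, 0.06400000, -0.04000000)
m·(v₁−v₀)/dt = (-3.2000, 0.8000, -0.5000)
rate change Δω = (0.16736000, 0.12280000, 0.03497143)
ω₀×(Iω₀) = (-0.0792, 0.0572, -0.0312)
I·α + gyro = (0.1300, 0.1800, 0.0300)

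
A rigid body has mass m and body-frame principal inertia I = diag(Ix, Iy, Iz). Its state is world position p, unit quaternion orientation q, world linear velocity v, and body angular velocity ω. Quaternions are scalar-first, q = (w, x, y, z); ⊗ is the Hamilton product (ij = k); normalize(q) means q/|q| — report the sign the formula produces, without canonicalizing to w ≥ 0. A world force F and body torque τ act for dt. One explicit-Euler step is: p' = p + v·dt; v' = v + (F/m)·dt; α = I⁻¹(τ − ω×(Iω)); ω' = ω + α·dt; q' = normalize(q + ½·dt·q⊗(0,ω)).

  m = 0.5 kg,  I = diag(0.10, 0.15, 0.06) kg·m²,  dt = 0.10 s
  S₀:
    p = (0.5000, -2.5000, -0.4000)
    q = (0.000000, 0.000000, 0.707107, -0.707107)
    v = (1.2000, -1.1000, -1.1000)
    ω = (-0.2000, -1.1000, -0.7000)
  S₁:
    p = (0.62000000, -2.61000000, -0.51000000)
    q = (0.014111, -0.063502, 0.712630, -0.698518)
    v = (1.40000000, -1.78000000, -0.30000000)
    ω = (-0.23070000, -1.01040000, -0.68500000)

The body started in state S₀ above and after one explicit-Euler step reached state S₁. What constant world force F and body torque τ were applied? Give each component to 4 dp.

F = (1.0000, -3.4000, 4.0000)
τ = (-0.1000, 0.1400, 0.0200)

rate change Δω = (-0.03070000, 0.08960000, 0.01500000)
ω₀×(Iω₀) = (-0.0693, 0.0056, 0.0110)
applied torque τ = (-0.1000, 0.1400, 0.0200)
v₁ − v₀ = (0.20000000, -0.68000000, 0.80000000)
F = m·Δv/dt = (1.0000, -3.4000, 4.0000)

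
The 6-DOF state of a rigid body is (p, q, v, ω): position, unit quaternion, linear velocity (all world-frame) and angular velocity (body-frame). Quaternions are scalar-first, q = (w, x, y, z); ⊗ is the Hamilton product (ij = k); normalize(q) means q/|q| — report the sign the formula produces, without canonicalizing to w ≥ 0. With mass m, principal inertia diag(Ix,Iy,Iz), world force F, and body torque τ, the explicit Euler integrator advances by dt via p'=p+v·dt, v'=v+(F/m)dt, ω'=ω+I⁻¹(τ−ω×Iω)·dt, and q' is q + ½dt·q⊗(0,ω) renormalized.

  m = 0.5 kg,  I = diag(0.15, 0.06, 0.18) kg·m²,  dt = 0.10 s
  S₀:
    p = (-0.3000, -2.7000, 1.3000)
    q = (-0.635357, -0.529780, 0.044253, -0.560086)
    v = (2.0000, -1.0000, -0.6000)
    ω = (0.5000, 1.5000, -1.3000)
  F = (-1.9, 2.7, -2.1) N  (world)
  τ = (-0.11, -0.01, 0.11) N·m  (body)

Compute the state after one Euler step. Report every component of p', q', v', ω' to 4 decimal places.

p' = (-0.1000, -2.8000, 1.2400)
q' = (-0.6584, -0.5039, -0.0516, -0.5567)
v' = (1.6200, -0.4600, -1.0200)
ω' = (0.5827, 1.4508, -1.2014)

(τ − ω×Iω)/I = (0.8267, -0.4917, 0.9861)
ω' = ω + α·dt = (0.5827, 1.4508, -1.2014)
q⊗(0,ω) = (-0.5296013, 0.4649216, -1.9217925, 0.0091676)
q + ½dt·q⊗(0,ω), renormalized = (-0.6584, -0.5039, -0.0516, -0.5567)
a = (-3.8000, 5.4000, -4.2000)
new position p' = (-0.1000, -2.8000, 1.2400)
v' = v + a·dt = (1.6200, -0.4600, -1.0200)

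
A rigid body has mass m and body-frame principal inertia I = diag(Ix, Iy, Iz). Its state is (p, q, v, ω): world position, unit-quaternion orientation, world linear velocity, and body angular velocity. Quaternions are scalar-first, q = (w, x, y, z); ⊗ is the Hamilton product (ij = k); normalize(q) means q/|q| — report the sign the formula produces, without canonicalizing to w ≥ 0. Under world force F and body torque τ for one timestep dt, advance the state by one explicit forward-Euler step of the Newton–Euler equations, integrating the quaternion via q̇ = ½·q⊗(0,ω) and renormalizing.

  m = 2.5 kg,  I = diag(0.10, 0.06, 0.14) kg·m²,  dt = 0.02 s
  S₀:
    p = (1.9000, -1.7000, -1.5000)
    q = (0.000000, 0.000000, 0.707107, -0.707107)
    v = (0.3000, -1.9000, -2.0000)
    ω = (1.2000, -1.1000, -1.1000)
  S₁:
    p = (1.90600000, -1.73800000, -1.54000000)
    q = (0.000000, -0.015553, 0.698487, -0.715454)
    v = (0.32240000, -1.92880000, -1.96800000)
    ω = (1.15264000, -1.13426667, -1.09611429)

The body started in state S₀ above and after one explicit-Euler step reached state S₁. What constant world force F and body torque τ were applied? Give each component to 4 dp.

F = (2.8000, -3.6000, 4.0000)
τ = (-0.1400, -0.0500, 0.0800)

v₁ − v₀ = (0.02240000, -0.02880000, 0.03200000)
applied force F = (2.8000, -3.6000, 4.0000)
ω₁ − ω₀ = (-0.04736000, -0.03426667, 0.00388571)
τ = I·(Δω/dt) + ω₀×(Iω₀) = (-0.1400, -0.0500, 0.0800)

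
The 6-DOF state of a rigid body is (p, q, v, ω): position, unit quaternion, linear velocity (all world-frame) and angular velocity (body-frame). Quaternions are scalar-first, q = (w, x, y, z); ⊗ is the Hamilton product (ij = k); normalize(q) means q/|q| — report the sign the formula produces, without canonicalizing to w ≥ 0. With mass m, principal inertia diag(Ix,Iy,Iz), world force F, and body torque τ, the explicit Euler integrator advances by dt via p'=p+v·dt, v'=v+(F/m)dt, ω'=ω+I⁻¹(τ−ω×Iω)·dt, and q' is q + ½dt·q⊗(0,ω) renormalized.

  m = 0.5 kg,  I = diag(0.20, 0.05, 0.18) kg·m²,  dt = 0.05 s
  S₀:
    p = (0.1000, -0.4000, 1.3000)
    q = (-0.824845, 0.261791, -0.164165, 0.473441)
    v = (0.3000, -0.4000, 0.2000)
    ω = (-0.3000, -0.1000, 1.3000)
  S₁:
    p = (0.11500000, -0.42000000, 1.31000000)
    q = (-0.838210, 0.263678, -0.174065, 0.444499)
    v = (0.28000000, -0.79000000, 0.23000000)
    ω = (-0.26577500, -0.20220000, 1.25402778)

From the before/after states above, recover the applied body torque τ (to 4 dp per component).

Δω = ω₁−ω₀ = (0.03422500, -0.10220000, -0.04597222)
ω₀×(Iω₀) = (-0.0169, -0.0078, -0.0045)
I·α + gyro = (0.1200, -0.1100, -0.1700)

τ = (0.1200, -0.1100, -0.1700)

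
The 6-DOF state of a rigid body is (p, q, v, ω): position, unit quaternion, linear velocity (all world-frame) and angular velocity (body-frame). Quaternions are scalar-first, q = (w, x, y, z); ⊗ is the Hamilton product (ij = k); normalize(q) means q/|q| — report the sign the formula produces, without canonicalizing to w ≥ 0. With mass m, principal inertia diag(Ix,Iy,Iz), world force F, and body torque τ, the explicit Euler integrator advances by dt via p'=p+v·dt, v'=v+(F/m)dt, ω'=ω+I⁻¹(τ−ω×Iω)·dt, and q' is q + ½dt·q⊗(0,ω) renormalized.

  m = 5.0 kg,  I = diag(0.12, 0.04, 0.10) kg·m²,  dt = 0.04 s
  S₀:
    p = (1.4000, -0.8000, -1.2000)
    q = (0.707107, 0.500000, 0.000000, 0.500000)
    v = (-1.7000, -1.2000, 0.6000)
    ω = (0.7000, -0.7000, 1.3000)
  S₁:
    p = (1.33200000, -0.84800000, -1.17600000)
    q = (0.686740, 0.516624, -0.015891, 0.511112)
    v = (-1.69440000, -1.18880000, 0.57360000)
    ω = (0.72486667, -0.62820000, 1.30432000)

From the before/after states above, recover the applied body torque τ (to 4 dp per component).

τ = (0.0200, 0.0900, 0.0500)

Δω = ω₁−ω₀ = (0.02486667, 0.07180000, 0.00432000)
precession coupling = (-0.0546, 0.0182, 0.0392)
I·α + gyro = (0.0200, 0.0900, 0.0500)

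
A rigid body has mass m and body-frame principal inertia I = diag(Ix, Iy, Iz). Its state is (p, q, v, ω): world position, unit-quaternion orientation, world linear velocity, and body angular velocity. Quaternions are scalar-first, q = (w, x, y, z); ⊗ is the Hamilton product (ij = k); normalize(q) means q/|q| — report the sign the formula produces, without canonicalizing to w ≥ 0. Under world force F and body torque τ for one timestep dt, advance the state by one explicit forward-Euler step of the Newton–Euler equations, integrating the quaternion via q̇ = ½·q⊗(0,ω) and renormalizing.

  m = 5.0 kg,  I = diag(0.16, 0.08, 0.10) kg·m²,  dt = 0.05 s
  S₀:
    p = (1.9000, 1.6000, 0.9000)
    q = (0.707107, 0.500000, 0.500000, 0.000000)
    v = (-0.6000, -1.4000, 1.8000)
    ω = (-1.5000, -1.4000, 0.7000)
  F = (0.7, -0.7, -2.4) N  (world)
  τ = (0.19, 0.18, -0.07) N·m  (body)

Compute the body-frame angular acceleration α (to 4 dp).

α = (1.3100, 3.0375, 0.9800)

ω×(Iω) gyroscopic = (-0.0196, -0.0630, -0.1680)
(τ − ω×Iω)/I = (1.3100, 3.0375, 0.9800)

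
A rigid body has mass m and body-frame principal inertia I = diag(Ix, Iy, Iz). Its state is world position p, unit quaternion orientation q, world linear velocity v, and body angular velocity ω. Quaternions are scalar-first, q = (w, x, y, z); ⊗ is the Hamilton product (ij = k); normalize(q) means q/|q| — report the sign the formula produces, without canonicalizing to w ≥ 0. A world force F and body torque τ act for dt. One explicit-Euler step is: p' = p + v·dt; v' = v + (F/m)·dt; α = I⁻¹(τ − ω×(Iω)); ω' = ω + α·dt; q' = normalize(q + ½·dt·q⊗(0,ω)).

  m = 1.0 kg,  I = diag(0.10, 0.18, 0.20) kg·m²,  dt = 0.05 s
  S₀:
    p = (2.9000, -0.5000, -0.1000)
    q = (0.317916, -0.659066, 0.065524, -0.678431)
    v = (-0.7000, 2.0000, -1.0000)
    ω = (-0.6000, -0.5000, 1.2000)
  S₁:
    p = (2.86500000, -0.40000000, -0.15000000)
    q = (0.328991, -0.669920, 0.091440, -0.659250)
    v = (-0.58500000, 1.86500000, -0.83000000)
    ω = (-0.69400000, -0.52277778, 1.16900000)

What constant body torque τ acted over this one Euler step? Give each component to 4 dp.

rate change Δω = (-0.09400000, -0.02277778, -0.03100000)
I·α + gyro = (-0.2000, -0.0100, -0.1000)

τ = (-0.2000, -0.0100, -0.1000)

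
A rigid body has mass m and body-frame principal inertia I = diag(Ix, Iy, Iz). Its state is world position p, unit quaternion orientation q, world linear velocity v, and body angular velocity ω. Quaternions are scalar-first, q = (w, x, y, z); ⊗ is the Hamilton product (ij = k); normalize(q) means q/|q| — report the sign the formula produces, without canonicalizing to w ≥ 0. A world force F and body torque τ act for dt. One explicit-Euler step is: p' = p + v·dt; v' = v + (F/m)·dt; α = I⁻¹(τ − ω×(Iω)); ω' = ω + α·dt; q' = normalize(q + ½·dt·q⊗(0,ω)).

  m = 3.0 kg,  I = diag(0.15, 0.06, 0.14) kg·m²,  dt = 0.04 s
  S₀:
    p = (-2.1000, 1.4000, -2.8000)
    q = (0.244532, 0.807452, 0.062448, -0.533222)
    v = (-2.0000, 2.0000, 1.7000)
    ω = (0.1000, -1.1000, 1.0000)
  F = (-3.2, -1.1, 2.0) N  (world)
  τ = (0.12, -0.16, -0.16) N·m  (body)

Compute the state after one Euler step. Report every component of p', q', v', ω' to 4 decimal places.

p' = (-2.1800, 1.4800, -2.7320)
q' = (0.2548, 0.7971, 0.0398, -0.5460)
v' = (-2.0427, 1.9853, 1.7267)
ω' = (0.1555, -1.2073, 0.9515)

ω×(Iω) gyroscopic = (-0.0880, 0.0010, 0.0099)
α = I⁻¹(τ − ω×Iω) = (1.3867, -2.6833, -1.2136)
new body rate ω' = (0.1555, -1.2073, 0.9515)
Hamilton product q⊗(0,ω) = (0.5211696, -0.4996430, -1.1297594, -0.6499100)
q' = normalize(q + ½dt·q⊗(0,ω)) = (0.2548, 0.7971, 0.0398, -0.5460)
p + v·dt = (-2.1800, 1.4800, -2.7320)
v + (F/m)dt = (-2.0427, 1.9853, 1.7267)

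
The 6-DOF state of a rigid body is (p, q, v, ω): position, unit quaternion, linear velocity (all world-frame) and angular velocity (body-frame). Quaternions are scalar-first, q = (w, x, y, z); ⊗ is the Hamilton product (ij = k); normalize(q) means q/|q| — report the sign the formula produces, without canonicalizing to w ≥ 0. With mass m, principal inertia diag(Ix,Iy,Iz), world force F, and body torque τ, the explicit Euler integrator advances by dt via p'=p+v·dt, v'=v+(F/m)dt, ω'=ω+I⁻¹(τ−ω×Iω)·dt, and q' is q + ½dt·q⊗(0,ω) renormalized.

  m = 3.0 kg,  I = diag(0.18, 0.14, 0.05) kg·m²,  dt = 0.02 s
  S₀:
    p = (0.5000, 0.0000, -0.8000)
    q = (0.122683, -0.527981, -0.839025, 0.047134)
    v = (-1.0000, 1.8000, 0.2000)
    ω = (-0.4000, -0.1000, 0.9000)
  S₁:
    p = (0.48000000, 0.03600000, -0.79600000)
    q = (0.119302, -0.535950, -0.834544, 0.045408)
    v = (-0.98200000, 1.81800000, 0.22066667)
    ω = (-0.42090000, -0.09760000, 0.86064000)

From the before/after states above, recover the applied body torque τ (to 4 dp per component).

τ = (-0.1800, -0.0300, -0.1000)

rate change Δω = (-0.02090000, 0.00240000, -0.03936000)
precession coupling = (0.0081, -0.0468, -0.0016)
applied torque τ = (-0.1800, -0.0300, -0.1000)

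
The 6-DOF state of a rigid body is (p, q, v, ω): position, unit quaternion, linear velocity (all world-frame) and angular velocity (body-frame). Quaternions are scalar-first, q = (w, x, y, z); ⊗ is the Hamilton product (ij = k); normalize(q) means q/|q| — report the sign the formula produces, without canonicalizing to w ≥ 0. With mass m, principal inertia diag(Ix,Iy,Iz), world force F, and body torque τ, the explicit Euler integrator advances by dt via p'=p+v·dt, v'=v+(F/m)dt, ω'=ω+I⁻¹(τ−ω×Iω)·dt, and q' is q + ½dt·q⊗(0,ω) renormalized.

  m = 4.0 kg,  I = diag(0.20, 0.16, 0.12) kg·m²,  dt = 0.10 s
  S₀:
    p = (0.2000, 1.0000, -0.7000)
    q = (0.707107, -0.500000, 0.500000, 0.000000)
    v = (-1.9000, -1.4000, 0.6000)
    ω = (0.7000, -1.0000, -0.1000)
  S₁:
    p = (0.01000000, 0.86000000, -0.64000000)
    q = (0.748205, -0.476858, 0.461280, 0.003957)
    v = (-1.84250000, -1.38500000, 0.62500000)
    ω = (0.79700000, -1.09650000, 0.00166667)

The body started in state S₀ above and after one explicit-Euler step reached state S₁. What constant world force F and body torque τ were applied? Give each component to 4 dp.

rate change Δω = (0.09700000, -0.09650000, 0.10166667)
precession coupling = (-0.0040, -0.0056, 0.0280)
τ = I·(Δω/dt) + ω₀×(Iω₀) = (0.1900, -0.1600, 0.1500)
Δv = v₁−v₀ = (0.05750000, 0.01500000, 0.02500000)
m·(v₁−v₀)/dt = (2.3000, 0.6000, 1.0000)

F = (2.3000, 0.6000, 1.0000)
τ = (0.1900, -0.1600, 0.1500)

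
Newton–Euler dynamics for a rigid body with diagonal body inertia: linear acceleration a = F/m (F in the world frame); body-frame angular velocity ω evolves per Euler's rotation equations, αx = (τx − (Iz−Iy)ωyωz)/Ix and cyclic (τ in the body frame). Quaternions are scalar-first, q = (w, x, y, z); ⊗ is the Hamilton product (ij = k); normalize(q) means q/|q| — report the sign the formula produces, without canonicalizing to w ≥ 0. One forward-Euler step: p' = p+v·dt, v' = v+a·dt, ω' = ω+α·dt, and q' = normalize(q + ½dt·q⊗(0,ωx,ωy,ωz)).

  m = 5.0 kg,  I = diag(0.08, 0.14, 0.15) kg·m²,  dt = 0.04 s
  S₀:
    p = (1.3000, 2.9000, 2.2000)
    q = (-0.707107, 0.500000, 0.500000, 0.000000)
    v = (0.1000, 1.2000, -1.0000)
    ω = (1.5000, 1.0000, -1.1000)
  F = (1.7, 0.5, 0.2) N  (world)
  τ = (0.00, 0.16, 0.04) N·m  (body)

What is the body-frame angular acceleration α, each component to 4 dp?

α = (0.1375, 0.3179, -0.3333)

precession coupling ω×(Iω) = (-0.0110, 0.1155, 0.0900)
α = I⁻¹(τ − ω×Iω) = (0.1375, 0.3179, -0.3333)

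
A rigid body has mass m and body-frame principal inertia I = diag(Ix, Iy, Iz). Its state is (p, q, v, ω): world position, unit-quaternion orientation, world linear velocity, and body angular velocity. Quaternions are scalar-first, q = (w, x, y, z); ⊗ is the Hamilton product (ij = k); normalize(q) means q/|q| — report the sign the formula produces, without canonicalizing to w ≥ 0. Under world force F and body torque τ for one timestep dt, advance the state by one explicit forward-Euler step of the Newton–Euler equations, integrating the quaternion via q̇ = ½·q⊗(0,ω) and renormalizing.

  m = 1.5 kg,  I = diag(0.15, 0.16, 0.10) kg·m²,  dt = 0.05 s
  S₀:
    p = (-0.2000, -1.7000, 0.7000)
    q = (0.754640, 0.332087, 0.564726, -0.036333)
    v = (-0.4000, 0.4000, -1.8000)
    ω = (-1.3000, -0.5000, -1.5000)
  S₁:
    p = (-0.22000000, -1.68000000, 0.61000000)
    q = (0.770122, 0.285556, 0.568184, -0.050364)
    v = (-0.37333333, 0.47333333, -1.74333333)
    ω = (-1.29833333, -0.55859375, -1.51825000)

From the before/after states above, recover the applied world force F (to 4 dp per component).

F = (0.8000, 2.2000, 1.7000)

velocity change Δv = (0.02666667, 0.07333333, 0.05666667)
m·(v₁−v₀)/dt = (0.8000, 2.2000, 1.7000)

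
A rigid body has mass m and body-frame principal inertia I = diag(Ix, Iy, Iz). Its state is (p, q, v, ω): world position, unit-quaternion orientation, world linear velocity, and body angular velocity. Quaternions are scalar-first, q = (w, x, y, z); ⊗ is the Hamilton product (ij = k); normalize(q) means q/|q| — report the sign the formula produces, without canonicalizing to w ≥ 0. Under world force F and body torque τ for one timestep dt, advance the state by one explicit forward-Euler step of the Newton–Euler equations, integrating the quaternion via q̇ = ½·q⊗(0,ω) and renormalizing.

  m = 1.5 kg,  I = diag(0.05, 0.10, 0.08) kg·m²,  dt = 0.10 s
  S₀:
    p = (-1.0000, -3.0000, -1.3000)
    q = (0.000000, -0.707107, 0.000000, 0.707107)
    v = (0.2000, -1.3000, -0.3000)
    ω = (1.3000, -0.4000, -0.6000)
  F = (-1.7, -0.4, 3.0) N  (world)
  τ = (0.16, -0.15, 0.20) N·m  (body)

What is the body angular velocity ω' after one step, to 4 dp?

ω' = (1.6296, -0.5734, -0.3175)

gyro term ω×Iω = (-0.0048, 0.0234, -0.0260)
(τ − ω×Iω)/I = (3.2960, -1.7340, 2.8250)
ω' = ω + α·dt = (1.6296, -0.5734, -0.3175)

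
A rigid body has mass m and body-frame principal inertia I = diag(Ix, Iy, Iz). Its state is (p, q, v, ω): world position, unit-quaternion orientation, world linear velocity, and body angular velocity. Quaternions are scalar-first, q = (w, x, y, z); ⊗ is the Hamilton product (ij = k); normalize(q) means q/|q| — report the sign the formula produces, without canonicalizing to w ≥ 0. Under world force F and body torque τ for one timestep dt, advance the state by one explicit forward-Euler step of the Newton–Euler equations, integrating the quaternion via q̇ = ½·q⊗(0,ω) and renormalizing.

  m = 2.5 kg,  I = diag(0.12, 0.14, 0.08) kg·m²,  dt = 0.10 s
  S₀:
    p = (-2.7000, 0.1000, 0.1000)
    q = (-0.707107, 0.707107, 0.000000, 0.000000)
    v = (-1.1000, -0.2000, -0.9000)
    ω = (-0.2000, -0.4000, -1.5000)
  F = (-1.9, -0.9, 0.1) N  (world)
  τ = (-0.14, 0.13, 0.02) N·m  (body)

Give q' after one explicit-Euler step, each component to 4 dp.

2q̇ = q⊗(0,ω) = (0.1414214, 0.1414214, 1.3435033, 0.7778177)
q + ½dt·q⊗(0,ω), renormalized = (-0.6979, 0.7120, 0.0670, 0.0388)

q' = (-0.6979, 0.7120, 0.0670, 0.0388)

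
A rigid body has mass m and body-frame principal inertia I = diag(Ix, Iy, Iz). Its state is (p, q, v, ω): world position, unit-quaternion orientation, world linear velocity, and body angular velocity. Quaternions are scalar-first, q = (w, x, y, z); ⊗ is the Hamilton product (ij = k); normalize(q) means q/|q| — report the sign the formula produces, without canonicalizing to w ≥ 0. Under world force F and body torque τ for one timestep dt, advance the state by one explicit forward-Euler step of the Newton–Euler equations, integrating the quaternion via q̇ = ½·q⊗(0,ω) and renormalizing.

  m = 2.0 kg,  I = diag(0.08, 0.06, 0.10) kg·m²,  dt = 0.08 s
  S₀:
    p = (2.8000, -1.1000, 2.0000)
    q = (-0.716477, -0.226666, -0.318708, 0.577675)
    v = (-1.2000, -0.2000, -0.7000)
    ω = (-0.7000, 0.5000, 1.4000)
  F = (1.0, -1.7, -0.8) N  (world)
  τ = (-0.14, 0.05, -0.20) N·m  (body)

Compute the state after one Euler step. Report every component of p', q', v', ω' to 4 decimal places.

ω×(Iω) gyroscopic = (0.0280, 0.0196, 0.0070)
(τ − ω×Iω)/I = (-2.1000, 0.5067, -2.0700)
ω + α·dt = (-0.8680, 0.5405, 1.2344)
2q̇ = q⊗(0,ω) = (-0.8080572, -0.2334948, -0.4452786, -1.3394964)
q' = normalize(q + ½dt·q⊗(0,ω)) = (-0.7472, -0.2355, -0.3358, 0.5230)
a = (0.5000, -0.8500, -0.4000)
new position p' = (2.7040, -1.1160, 1.9440)
v' = v + a·dt = (-1.1600, -0.2680, -0.7320)

p' = (2.7040, -1.1160, 1.9440)
q' = (-0.7472, -0.2355, -0.3358, 0.5230)
v' = (-1.1600, -0.2680, -0.7320)
ω' = (-0.8680, 0.5405, 1.2344)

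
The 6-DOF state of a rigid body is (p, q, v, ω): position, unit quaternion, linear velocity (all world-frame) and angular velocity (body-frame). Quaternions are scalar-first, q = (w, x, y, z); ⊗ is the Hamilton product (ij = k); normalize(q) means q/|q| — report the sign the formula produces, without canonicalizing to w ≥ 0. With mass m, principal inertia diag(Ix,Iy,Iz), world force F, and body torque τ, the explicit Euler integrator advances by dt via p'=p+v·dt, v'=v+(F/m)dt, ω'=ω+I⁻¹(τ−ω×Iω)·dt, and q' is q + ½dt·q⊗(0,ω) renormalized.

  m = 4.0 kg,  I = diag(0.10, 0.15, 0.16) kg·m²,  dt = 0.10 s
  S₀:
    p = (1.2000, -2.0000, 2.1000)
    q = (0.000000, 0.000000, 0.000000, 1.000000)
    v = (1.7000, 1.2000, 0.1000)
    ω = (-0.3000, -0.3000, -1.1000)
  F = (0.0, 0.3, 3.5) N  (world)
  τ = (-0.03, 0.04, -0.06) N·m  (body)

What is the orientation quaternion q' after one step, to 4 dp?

q' = (0.0549, 0.0150, -0.0150, 0.9983)

q⊗(0,ω) = (1.1000000, 0.3000000, -0.3000000, 0.0000000)
q + ½dt·q⊗(0,ω), renormalized = (0.0549, 0.0150, -0.0150, 0.9983)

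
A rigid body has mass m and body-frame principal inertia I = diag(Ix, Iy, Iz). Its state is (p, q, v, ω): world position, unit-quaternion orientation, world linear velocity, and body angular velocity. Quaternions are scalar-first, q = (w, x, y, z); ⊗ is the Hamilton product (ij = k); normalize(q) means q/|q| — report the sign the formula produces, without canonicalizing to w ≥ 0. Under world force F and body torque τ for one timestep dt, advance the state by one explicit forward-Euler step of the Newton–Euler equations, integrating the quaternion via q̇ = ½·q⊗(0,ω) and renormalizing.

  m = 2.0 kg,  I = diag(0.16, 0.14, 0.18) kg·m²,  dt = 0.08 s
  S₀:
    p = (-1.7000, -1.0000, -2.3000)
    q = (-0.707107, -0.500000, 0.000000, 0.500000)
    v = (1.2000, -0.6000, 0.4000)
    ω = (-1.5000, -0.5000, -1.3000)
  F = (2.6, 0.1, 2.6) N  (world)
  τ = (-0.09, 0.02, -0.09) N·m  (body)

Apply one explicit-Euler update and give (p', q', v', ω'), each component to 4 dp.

a = F/m = (1.3000, 0.0500, 1.3000)
p' = p + v·dt = (-1.6040, -1.0480, -2.2680)
v + (F/m)dt = (1.3040, -0.5960, 0.5040)
(τ − ω×Iω)/I = (-0.7250, 0.4214, -0.4167)
new body rate ω' = (-1.5580, -0.4663, -1.3333)
q⊗(0,ω) = (-0.1000000, 1.3106605, -1.0464465, 1.1692391)
updated quaternion q' = (-0.7087, -0.4461, -0.0417, 0.5449)

p' = (-1.6040, -1.0480, -2.2680)
q' = (-0.7087, -0.4461, -0.0417, 0.5449)
v' = (1.3040, -0.5960, 0.5040)
ω' = (-1.5580, -0.4663, -1.3333)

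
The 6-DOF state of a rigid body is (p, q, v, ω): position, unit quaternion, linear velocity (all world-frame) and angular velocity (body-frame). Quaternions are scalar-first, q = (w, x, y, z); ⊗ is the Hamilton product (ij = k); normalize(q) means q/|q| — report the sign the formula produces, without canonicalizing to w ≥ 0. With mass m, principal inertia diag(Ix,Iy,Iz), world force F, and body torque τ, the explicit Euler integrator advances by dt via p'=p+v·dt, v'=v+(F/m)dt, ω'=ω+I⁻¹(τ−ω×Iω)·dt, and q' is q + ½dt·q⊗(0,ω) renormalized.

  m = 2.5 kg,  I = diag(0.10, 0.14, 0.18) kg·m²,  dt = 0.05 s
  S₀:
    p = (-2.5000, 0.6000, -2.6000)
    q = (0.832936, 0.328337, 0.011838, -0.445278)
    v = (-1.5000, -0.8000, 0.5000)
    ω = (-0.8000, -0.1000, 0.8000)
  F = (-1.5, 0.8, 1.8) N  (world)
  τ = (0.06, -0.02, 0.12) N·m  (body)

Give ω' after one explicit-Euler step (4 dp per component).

(τ − ω×Iω)/I = (0.6320, -0.5086, 0.6489)
ω' = ω + α·dt = (-0.7684, -0.1254, 0.8324)

ω' = (-0.7684, -0.1254, 0.8324)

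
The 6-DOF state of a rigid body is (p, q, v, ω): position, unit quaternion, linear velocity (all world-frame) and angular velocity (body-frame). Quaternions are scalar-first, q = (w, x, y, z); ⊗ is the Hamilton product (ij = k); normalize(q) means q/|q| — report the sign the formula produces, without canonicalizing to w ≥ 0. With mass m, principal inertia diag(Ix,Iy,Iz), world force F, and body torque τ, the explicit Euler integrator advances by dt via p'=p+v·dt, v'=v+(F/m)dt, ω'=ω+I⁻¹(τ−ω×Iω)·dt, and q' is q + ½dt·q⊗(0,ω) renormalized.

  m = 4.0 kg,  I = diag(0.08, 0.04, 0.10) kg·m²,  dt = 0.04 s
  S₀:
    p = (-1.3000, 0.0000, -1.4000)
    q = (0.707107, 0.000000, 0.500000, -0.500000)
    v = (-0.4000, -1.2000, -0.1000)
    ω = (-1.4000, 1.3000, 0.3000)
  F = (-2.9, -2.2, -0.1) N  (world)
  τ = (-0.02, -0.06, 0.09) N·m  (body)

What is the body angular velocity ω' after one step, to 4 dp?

ω' = (-1.4217, 1.2316, 0.3069)

gyro term ω×Iω = (0.0234, 0.0084, 0.0728)
α = I⁻¹(τ − ω×Iω) = (-0.5425, -1.7100, 0.1720)
ω + α·dt = (-1.4217, 1.2316, 0.3069)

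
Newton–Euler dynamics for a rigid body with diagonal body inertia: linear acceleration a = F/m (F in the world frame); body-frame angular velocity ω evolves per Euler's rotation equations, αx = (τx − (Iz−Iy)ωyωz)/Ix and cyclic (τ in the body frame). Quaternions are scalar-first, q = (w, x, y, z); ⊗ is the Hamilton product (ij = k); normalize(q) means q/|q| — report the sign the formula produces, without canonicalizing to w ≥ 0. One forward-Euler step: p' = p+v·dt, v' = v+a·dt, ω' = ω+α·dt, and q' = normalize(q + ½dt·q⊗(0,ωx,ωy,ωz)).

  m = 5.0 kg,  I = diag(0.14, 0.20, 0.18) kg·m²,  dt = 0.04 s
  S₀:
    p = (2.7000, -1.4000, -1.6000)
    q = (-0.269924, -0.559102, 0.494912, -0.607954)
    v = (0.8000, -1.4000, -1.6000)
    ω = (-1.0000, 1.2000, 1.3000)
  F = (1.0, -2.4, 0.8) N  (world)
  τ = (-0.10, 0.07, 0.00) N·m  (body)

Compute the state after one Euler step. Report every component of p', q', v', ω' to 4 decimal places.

p' = (2.7320, -1.4560, -1.6640)
q' = (-0.2769, -0.5258, 0.5147, -0.6180)
v' = (0.8080, -1.4192, -1.5936)
ω' = (-1.0197, 1.2036, 1.3160)

new position p' = (2.7320, -1.4560, -1.6640)
v + (F/m)dt = (0.8080, -1.4192, -1.5936)
precession coupling ω×(Iω) = (-0.0312, 0.0520, -0.0720)
(τ − ω×Iω)/I = (-0.4914, 0.0900, 0.4000)
ω + α·dt = (-1.0197, 1.2036, 1.3160)
Hamilton product q⊗(0,ω) = (-0.3626562, 1.6428544, 1.0108778, -0.5269116)
q + ½dt·q⊗(0,ω), renormalized = (-0.2769, -0.5258, 0.5147, -0.6180)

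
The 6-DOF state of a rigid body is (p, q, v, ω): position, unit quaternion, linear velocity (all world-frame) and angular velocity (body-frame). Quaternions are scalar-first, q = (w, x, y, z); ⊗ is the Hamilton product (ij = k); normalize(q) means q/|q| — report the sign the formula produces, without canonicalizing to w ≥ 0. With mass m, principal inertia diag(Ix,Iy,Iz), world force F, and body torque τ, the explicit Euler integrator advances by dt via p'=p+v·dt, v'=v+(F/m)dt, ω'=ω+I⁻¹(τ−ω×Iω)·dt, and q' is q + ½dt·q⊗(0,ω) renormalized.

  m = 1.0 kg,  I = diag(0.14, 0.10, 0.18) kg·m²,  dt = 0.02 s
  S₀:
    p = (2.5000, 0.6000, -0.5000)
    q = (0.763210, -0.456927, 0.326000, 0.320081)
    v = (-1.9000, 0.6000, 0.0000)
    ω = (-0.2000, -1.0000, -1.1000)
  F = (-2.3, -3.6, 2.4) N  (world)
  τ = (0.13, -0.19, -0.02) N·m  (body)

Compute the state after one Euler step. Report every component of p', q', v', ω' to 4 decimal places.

p' = (2.4620, 0.6120, -0.5000)
q' = (0.7690, -0.4588, 0.3127, 0.3169)
v' = (-1.9460, 0.5280, 0.0480)
ω' = (-0.1940, -1.0362, -1.1013)

angular accel α = (0.3000, -1.8120, -0.0667)
ω' = ω + α·dt = (-0.1940, -1.0362, -1.1013)
Hamilton product q⊗(0,ω) = (0.5867037, -0.1911610, -1.3298459, -0.3174040)
q' = normalize(q + ½dt·q⊗(0,ω)) = (0.7690, -0.4588, 0.3127, 0.3169)
a = F/m = (-2.3000, -3.6000, 2.4000)
p' = p + v·dt = (2.4620, 0.6120, -0.5000)
new velocity v' = (-1.9460, 0.5280, 0.0480)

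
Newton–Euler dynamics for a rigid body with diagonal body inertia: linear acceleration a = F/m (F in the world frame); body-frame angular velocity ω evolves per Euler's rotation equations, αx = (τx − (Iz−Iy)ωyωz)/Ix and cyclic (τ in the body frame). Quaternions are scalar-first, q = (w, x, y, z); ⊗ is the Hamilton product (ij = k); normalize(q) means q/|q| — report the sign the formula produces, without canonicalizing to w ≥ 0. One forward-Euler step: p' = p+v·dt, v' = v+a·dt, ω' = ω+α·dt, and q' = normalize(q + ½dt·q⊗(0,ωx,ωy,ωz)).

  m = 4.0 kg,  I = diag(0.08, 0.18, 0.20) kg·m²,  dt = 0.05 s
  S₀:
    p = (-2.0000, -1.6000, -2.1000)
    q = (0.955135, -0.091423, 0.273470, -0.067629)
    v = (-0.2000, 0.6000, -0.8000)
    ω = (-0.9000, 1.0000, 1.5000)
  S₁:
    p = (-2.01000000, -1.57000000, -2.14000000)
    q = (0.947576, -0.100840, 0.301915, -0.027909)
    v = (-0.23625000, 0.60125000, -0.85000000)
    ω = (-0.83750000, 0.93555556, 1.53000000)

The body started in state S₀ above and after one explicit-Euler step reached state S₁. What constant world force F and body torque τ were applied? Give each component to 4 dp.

F = (-2.9000, 0.1000, -4.0000)
τ = (0.1300, -0.0700, 0.0300)

ω₁ − ω₀ = (0.06250000, -0.06444444, 0.03000000)
precession coupling = (0.0300, 0.1620, -0.0900)
applied torque τ = (0.1300, -0.0700, 0.0300)
v₁ − v₀ = (-0.03625000, 0.00125000, -0.05000000)
applied force F = (-2.9000, 0.1000, -4.0000)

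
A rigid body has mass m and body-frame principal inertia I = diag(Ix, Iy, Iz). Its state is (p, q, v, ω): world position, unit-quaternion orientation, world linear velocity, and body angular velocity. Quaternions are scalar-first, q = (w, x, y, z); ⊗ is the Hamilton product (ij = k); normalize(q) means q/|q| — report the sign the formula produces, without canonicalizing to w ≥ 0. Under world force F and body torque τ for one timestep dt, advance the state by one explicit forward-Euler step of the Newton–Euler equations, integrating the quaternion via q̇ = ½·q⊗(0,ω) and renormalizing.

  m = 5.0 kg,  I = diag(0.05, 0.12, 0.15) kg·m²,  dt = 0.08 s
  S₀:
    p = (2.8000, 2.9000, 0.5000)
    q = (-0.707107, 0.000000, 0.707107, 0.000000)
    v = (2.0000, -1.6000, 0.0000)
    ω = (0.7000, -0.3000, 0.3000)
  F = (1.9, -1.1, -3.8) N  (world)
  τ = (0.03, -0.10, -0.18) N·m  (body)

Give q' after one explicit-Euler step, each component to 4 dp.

q' = (-0.6982, -0.0113, 0.7152, -0.0283)

2q̇ = q⊗(0,ω) = (0.2121321, -0.2828428, 0.2121321, -0.7071070)
q + ½dt·q⊗(0,ω), renormalized = (-0.6982, -0.0113, 0.7152, -0.0283)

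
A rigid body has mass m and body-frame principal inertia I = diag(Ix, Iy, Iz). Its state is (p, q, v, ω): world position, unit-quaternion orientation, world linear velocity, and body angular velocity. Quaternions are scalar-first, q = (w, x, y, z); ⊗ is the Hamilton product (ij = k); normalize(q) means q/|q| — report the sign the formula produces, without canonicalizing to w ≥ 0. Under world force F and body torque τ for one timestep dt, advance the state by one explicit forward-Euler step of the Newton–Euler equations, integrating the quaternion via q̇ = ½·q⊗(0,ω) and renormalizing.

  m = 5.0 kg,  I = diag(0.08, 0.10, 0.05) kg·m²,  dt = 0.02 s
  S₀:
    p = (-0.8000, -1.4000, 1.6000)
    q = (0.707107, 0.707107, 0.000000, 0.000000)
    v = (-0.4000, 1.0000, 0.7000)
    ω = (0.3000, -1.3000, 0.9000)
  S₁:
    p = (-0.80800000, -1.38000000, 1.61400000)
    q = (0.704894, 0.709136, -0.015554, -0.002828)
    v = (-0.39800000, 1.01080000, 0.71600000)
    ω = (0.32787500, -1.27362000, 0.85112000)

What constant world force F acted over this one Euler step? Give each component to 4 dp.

F = (0.5000, 2.7000, 4.0000)

Δv = v₁−v₀ = (0.00200000, 0.01080000, 0.01600000)
applied force F = (0.5000, 2.7000, 4.0000)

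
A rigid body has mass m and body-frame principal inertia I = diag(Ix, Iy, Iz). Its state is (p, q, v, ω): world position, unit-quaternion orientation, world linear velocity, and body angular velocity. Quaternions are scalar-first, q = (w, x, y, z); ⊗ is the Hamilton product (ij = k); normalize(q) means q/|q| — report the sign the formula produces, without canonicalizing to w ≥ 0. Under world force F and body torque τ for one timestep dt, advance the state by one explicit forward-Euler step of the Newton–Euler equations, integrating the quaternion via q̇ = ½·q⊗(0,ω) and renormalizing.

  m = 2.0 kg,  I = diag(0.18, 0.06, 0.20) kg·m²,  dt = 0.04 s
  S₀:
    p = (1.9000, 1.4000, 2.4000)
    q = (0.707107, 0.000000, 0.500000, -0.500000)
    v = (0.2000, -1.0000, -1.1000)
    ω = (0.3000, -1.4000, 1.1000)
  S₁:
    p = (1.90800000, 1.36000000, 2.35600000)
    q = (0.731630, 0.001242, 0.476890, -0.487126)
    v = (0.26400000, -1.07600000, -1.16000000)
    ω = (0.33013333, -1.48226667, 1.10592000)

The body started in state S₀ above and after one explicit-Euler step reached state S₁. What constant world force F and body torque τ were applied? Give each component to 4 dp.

F = (3.2000, -3.8000, -3.0000)
τ = (-0.0800, -0.1300, 0.0800)

ω₁ − ω₀ = (0.03013333, -0.08226667, 0.00592000)
I·α + gyro = (-0.0800, -0.1300, 0.0800)
Δv = v₁−v₀ = (0.06400000, -0.07600000, -0.06000000)
m·(v₁−v₀)/dt = (3.2000, -3.8000, -3.0000)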